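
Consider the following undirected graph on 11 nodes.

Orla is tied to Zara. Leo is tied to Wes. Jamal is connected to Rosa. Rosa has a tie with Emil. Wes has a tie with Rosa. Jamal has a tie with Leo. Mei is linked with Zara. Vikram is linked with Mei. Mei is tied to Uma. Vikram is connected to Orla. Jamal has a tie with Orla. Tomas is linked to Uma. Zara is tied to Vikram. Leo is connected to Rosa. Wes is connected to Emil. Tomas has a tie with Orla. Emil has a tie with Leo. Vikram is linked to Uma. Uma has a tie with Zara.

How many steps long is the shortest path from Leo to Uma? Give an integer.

4

One shortest route is Leo – Jamal – Orla – Vikram – Uma, which uses 4 edges, and at distance 3 from Leo we only reach {Tomas, Vikram, Zara}, which does not include Uma. So d(Leo,Uma) = 4.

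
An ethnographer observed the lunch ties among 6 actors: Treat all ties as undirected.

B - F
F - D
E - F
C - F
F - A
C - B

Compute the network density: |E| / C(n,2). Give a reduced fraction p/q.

There are 6 edges and 6 nodes, so the maximum possible is C(6,2) = 15.
Density = 6/15 = 2/5.

2/5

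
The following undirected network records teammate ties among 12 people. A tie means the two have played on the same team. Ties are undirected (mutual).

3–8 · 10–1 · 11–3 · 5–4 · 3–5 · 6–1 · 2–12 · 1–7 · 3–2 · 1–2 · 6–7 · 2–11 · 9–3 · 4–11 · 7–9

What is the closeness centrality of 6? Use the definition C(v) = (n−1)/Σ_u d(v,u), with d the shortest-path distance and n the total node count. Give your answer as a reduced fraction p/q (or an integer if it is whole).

Distances from 6: 1:1, 2:2, 3:3, 4:4, 5:4, 7:1, 8:4, 9:2, 10:2, 11:3, 12:3. Sum = 29.
n = 12, so closeness = 11/29.

11/29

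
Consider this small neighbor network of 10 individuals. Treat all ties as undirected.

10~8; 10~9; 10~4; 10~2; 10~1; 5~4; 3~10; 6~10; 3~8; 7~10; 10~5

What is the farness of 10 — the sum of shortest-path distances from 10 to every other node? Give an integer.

Distances from 10: 1:1, 2:1, 3:1, 4:1, 5:1, 6:1, 7:1, 8:1, 9:1.
Sum = 1 + 1 + 1 + 1 + 1 + 1 + 1 + 1 + 1 = 9.

9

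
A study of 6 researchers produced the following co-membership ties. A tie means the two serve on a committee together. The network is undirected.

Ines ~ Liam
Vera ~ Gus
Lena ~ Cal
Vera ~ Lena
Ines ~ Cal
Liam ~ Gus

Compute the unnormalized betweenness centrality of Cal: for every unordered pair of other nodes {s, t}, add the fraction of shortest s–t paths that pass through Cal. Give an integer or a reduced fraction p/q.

Pairs whose geodesics pass through Cal — Liam–Lena: 1/2; Vera–Ines: 1/2; Lena–Ines: 1.
All other pairs contribute 0.
Summing the contributions gives betweenness(Cal) = 2.

2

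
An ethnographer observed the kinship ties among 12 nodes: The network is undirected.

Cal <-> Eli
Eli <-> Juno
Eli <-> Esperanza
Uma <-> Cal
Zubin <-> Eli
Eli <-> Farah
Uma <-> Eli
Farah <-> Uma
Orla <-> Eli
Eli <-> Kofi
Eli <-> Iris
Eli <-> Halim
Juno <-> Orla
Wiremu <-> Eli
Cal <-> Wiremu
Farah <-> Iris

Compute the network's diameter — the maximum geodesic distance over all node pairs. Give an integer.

Eccentricity of each node (its greatest distance to any other): Cal:2, Eli:1, Esperanza:2, Farah:2, Halim:2, Iris:2, Juno:2, Kofi:2, Orla:2, Uma:2, Wiremu:2, Zubin:2.
The maximum eccentricity is 2, realized for instance by the pair Zubin–Iris via Zubin – Eli – Iris. So the diameter is 2.

2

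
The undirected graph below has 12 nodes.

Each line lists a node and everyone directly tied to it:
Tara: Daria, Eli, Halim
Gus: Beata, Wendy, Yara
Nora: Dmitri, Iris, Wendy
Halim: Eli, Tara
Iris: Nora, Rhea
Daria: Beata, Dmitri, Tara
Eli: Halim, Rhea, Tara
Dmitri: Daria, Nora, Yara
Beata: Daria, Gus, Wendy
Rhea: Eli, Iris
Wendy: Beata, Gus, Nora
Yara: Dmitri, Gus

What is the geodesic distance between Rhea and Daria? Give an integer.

One shortest route is Rhea – Eli – Tara – Daria, which uses 3 edges, and at distance 2 from Rhea we only reach {Halim, Nora, Tara}, which does not include Daria. So d(Rhea,Daria) = 3.

3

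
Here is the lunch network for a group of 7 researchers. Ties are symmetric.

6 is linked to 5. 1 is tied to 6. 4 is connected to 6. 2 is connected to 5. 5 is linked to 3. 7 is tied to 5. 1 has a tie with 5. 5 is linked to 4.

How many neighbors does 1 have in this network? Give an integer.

2

1 is directly tied to 5 and 6. That is 2 neighbors, so the degree of 1 is 2.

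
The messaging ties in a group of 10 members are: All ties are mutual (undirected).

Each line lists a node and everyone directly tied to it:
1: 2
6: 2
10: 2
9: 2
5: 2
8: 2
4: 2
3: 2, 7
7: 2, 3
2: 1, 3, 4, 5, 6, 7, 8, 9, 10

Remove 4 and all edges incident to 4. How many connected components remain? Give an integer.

1

4's neighbors (2) remain reachable from one another through other ties, so the rest of the network stays in one piece.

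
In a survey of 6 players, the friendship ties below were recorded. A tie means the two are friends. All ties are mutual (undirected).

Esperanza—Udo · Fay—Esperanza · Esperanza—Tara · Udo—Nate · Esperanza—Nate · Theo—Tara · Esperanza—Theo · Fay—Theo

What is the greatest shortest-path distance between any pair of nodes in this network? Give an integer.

2

Eccentricity of each node (its greatest distance to any other): Esperanza:1, Fay:2, Nate:2, Tara:2, Theo:2, Udo:2.
The maximum eccentricity is 2, realized for instance by the pair Theo–Nate via Theo – Esperanza – Nate. So the diameter is 2.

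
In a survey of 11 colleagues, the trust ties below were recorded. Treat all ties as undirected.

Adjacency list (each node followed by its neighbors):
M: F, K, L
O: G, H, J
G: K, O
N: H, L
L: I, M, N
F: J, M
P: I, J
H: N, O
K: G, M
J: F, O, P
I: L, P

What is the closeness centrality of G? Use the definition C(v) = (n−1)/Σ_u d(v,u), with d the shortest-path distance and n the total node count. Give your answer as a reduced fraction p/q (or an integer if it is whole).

Distances from G: F:3, H:2, I:4, J:2, K:1, L:3, M:2, N:3, O:1, P:3. Sum = 24.
n = 11, so closeness = 10/24 = 5/12.

5/12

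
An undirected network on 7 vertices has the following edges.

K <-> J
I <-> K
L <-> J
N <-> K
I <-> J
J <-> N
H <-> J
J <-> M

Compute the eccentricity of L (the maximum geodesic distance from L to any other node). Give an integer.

2

Distances from L: H:2, I:2, J:1, K:2, M:2, N:2.
The largest is 2 (to M, K, I, H, and N), so the eccentricity of L is 2.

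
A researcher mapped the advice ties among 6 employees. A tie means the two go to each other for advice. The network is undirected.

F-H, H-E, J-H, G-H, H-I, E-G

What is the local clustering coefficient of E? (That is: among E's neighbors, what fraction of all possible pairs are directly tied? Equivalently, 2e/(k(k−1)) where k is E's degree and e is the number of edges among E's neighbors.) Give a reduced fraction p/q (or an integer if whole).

E's neighbors: G and H (k = 2).
Possible neighbor pairs: C(2,2) = 1. Edges among them: G–H → e = 1.
Clustering(E) = 1/1.

1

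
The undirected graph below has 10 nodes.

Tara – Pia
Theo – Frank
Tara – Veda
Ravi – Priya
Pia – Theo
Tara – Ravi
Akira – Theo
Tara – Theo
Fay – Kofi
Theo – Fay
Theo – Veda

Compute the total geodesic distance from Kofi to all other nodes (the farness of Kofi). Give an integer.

Distances from Kofi: Akira:3, Fay:1, Frank:3, Pia:3, Priya:5, Ravi:4, Tara:3, Theo:2, Veda:3.
Sum = 3 + 1 + 3 + 3 + 5 + 4 + 3 + 2 + 3 = 27.

27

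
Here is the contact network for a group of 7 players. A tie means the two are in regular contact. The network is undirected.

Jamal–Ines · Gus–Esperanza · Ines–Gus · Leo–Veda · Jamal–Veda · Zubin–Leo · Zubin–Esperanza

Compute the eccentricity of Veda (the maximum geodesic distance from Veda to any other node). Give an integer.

3

Distances from Veda: Esperanza:3, Gus:3, Ines:2, Jamal:1, Leo:1, Zubin:2.
The largest is 3 (to Esperanza and Gus), so the eccentricity of Veda is 3.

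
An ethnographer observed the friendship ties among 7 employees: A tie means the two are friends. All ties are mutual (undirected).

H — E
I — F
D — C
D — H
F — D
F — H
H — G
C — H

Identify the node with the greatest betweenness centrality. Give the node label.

Unnormalized betweenness of each node: C:0, D:1, E:0, F:5, G:0, H:10, I:0.
H has the largest value, 10, making it the main broker — the node through which the most shortest paths run.

H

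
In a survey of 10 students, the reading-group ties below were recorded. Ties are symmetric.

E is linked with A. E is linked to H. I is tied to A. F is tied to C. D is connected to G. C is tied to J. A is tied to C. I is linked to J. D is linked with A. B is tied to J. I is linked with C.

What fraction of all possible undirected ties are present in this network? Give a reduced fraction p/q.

There are 11 edges and 10 nodes, so the maximum possible is C(10,2) = 45.
Density = 11/45.

11/45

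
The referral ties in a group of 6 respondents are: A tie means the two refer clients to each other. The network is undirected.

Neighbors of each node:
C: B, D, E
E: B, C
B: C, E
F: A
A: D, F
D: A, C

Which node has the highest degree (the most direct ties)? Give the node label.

Degrees — A:2, B:2, C:3, D:2, E:2, F:1.
The maximum is 3, attained only by C.

C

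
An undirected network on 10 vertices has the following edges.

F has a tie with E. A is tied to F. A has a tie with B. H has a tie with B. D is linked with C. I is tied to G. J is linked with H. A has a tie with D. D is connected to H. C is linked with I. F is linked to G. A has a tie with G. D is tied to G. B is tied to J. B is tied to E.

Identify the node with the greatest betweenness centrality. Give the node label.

Unnormalized betweenness of each node: A:106/15, B:217/30, C:4/3, D:152/15, E:5/4, F:18/5, G:116/15, H:277/60, I:31/30, J:0.
D has the largest value, 152/15, making it the main broker — the node through which the most shortest paths run.

D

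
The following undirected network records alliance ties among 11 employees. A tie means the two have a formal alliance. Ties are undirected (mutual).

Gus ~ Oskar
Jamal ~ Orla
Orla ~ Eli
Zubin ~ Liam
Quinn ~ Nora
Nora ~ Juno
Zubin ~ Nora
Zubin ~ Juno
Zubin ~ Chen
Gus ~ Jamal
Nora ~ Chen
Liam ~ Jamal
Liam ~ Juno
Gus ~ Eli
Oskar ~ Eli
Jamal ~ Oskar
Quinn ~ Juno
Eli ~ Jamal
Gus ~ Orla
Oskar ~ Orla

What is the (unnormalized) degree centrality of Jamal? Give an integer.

5

Jamal is directly tied to Eli, Gus, Liam, Orla, and Oskar. That is 5 neighbors, so the degree of Jamal is 5.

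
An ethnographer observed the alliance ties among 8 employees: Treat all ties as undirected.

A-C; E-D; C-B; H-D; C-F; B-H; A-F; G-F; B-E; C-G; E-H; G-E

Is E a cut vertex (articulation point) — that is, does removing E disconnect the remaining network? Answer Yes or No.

No

Even without E, every remaining node can still reach every other (the residual graph is connected), so E is not a cut vertex.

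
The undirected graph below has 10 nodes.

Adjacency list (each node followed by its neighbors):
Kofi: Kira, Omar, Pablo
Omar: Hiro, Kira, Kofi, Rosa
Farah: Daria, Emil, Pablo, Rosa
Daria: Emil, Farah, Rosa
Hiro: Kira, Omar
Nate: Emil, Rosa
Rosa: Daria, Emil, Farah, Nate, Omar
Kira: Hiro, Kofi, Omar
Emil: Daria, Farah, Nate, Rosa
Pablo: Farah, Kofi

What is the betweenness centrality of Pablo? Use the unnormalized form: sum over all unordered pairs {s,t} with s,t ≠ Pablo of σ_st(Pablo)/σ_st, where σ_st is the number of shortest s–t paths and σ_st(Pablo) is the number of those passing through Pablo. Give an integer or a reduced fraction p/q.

5/2

Pairs whose geodesics pass through Pablo — Emil–Kofi: 1/2; Farah–Kofi: 1; Farah–Kira: 1/2; Daria–Kofi: 1/2.
All other pairs contribute 0.
Summing the contributions gives betweenness(Pablo) = 5/2.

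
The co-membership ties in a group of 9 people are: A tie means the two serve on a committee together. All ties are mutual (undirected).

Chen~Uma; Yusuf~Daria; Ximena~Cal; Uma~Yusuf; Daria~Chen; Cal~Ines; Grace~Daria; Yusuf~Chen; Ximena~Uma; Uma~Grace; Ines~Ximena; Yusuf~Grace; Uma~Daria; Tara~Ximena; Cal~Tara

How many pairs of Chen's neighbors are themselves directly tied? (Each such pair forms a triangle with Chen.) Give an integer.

3

Chen's neighbors: Daria, Uma, and Yusuf.
Neighbor pairs that are themselves tied: Chen–Daria–Uma; Chen–Daria–Yusuf; Chen–Uma–Yusuf. Each forms one triangle with Chen, for 3 in total.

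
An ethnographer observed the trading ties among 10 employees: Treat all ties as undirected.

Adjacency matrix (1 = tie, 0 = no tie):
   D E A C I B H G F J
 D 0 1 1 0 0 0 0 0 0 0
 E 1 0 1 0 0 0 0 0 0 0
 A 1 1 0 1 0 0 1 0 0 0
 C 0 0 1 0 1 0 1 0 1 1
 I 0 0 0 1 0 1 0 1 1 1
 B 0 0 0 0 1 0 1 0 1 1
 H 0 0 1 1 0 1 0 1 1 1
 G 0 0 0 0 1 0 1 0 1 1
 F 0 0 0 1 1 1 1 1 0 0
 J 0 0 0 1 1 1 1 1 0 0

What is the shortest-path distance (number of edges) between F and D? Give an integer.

One shortest route is F – C – A – D, which uses 3 edges, and at distance 2 from F we only reach {A, J}, which does not include D. So d(F,D) = 3.

3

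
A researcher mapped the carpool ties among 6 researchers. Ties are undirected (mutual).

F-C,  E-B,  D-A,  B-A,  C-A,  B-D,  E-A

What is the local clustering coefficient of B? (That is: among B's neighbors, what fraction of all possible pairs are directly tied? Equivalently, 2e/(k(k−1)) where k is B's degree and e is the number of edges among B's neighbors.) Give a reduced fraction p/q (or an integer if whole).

B's neighbors: A, D, and E (k = 3).
Possible neighbor pairs: C(3,2) = 3. Edges among them: A–D, A–E → e = 2.
Clustering(B) = 2/3.

2/3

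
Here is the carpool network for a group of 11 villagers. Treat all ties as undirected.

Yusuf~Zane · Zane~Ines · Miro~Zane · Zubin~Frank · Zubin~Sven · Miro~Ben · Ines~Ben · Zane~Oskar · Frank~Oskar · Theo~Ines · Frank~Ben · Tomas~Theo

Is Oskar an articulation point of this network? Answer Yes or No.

Even without Oskar, every remaining node can still reach every other (the residual graph is connected), so Oskar is not a cut vertex.

No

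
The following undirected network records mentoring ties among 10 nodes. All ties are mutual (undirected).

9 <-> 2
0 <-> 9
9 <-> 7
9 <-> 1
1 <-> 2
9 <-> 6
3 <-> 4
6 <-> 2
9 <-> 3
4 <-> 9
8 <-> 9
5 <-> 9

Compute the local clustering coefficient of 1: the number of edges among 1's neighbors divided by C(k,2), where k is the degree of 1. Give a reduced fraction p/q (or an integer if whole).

1

1's neighbors: 2 and 9 (k = 2).
Possible neighbor pairs: C(2,2) = 1. Edges among them: 2–9 → e = 1.
Clustering(1) = 1/1.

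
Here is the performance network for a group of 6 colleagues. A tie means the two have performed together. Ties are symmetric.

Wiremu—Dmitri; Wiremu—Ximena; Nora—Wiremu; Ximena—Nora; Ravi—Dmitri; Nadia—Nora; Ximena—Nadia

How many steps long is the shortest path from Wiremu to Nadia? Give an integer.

2

One shortest route is Wiremu – Nora – Nadia, which uses 2 edges, and Wiremu and Nadia are not directly tied, so nothing shorter exists. So d(Wiremu,Nadia) = 2.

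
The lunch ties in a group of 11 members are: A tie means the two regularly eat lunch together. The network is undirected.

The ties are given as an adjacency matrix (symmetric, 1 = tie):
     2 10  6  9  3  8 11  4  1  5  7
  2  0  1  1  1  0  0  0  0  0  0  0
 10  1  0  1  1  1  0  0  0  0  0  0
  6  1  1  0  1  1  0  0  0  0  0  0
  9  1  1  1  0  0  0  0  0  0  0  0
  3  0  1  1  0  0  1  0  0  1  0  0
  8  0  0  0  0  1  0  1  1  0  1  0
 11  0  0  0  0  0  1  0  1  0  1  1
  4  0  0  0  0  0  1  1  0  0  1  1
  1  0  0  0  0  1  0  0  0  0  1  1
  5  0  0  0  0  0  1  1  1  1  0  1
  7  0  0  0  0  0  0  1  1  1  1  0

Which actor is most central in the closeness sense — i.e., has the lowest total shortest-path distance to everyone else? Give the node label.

Farness (sum of distances to all others) for each node — 1:19, 2:27, 3:16, 4:22, 5:21, 6:20, 7:22, 8:18, 9:27, 10:20, 11:22.
The smallest farness is 16, for 3, so 3 has the highest closeness.

3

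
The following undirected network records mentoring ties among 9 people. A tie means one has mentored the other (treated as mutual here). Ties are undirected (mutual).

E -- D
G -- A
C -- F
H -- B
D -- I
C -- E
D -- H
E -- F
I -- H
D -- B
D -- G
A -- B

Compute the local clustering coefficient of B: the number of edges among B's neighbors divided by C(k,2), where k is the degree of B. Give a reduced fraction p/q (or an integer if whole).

B's neighbors: A, D, and H (k = 3).
Possible neighbor pairs: C(3,2) = 3. Edges among them: D–H → e = 1.
Clustering(B) = 1/3.

1/3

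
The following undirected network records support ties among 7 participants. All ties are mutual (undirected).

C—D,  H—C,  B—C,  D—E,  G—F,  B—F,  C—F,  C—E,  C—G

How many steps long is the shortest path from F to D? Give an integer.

2

One shortest route is F – C – D, which uses 2 edges, and F and D are not directly tied, so nothing shorter exists. So d(F,D) = 2.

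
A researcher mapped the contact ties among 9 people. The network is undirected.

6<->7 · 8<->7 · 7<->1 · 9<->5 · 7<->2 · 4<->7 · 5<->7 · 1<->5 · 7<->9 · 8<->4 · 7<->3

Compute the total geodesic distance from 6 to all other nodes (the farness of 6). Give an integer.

15

Distances from 6: 1:2, 2:2, 3:2, 4:2, 5:2, 7:1, 8:2, 9:2.
Sum = 2 + 2 + 2 + 2 + 2 + 1 + 2 + 2 = 15.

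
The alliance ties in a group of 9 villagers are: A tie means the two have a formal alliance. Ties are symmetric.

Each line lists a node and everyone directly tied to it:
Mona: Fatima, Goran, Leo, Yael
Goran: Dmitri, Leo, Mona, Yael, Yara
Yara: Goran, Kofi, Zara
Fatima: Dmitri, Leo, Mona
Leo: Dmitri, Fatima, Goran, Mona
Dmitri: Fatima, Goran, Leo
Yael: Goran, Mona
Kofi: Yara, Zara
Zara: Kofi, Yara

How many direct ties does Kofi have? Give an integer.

Kofi is directly tied to Yara and Zara. That is 2 neighbors, so the degree of Kofi is 2.

2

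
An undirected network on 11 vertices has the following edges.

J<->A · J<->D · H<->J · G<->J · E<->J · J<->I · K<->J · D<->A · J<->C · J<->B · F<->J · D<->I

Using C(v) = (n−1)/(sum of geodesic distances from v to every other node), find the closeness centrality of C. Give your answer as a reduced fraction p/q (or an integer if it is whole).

10/19

Distances from C: A:2, B:2, D:2, E:2, F:2, G:2, H:2, I:2, J:1, K:2. Sum = 19.
n = 11, so closeness = 10/19.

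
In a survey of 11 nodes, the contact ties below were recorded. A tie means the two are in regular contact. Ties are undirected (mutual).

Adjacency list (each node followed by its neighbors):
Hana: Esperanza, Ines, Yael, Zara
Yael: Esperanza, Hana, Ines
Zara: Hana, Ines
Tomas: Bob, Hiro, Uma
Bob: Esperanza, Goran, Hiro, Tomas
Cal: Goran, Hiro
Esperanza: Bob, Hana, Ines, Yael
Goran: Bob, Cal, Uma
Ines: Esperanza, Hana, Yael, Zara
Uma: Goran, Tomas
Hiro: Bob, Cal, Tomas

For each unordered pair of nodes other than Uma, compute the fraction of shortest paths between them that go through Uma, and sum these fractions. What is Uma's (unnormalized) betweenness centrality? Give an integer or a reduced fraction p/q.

1/2

Pairs whose geodesics pass through Uma — Goran–Tomas: 1/2.
All other pairs contribute 0.
Summing the contributions gives betweenness(Uma) = 1/2.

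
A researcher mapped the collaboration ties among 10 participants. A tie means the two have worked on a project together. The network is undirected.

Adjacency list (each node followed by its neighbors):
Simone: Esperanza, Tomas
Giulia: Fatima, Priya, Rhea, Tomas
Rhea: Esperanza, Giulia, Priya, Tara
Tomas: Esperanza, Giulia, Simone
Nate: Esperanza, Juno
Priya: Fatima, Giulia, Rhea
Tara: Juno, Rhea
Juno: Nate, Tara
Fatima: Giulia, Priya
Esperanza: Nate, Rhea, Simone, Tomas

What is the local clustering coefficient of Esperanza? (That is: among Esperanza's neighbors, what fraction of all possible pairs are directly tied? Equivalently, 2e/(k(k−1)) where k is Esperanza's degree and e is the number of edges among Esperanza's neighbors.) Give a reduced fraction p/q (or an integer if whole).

Esperanza's neighbors: Nate, Rhea, Simone, and Tomas (k = 4).
Possible neighbor pairs: C(4,2) = 6. Edges among them: Simone–Tomas → e = 1.
Clustering(Esperanza) = 1/6.

1/6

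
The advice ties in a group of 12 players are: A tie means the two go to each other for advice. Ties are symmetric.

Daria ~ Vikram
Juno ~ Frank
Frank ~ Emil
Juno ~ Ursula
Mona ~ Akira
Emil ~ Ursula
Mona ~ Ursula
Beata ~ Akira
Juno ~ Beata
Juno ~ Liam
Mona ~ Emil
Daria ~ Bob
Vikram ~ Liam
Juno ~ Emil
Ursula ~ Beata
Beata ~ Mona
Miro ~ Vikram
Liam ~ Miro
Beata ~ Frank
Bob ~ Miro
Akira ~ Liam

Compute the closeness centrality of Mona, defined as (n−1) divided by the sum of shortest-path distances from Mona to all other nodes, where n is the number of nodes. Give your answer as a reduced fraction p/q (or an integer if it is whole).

11/24

Distances from Mona: Akira:1, Beata:1, Bob:4, Daria:4, Emil:1, Frank:2, Juno:2, Liam:2, Miro:3, Ursula:1, Vikram:3. Sum = 24.
n = 12, so closeness = 11/24.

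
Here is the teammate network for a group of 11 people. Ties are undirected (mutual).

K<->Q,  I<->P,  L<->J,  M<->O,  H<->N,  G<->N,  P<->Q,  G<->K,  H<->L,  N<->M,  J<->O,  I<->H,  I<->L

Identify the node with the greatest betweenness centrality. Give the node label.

N

Unnormalized betweenness of each node: G:23/3, H:28/3, I:31/3, J:9/2, K:9/2, L:26/3, M:16/3, N:47/3, O:17/6, P:19/3, Q:23/6.
N has the largest value, 47/3, making it the main broker — the node through which the most shortest paths run.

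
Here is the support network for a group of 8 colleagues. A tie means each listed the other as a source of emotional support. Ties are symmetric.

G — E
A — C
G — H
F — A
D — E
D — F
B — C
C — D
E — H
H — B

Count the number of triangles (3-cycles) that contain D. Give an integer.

0

D's neighbors are C, E, and F, but none of them are tied to each other, so no triangle contains D.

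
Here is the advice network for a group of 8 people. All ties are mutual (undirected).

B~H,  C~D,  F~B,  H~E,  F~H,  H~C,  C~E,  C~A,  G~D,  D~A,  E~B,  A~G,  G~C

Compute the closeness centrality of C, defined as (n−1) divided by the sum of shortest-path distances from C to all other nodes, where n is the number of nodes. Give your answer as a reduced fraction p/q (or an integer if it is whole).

7/9

Distances from C: A:1, B:2, D:1, E:1, F:2, G:1, H:1. Sum = 9.
n = 8, so closeness = 7/9.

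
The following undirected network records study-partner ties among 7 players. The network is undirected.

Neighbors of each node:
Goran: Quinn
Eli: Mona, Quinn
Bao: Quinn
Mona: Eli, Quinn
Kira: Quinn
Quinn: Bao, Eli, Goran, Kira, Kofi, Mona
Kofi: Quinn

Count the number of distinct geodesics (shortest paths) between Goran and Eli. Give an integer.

The shortest distance is 2, and the only length-2 path is Goran–Quinn–Eli. So there is exactly 1 shortest path.

1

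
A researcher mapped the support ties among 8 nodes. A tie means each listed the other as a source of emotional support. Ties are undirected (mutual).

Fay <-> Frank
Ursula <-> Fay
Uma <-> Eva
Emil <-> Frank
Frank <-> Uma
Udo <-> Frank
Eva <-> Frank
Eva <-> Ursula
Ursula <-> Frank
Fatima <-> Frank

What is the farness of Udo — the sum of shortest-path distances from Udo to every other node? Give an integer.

Distances from Udo: Emil:2, Eva:2, Fatima:2, Fay:2, Frank:1, Uma:2, Ursula:2.
Sum = 2 + 2 + 2 + 2 + 1 + 2 + 2 = 13.

13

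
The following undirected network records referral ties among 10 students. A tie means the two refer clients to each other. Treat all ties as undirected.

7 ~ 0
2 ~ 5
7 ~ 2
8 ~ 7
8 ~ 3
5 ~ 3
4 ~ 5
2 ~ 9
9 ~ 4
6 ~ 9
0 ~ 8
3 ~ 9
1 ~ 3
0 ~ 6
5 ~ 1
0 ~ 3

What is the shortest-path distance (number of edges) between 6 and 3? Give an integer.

One shortest route is 6 – 0 – 3, which uses 2 edges, and 6 and 3 are not directly tied, so nothing shorter exists. So d(6,3) = 2.

2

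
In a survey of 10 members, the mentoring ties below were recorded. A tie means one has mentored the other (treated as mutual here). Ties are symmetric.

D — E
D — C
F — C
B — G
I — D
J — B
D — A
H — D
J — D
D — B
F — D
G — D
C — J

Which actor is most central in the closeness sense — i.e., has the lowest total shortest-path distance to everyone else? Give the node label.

D

Farness (sum of distances to all others) for each node — A:17, B:15, C:15, D:9, E:17, F:16, G:16, H:17, I:17, J:15.
The smallest farness is 9, for D, so D has the highest closeness.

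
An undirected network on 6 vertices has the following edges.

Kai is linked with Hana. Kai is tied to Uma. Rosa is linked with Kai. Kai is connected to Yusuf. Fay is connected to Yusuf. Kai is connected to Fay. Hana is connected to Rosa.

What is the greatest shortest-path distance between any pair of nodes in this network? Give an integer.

Eccentricity of each node (its greatest distance to any other): Fay:2, Hana:2, Kai:1, Rosa:2, Uma:2, Yusuf:2.
The maximum eccentricity is 2, realized for instance by the pair Uma–Hana via Uma – Kai – Hana. So the diameter is 2.

2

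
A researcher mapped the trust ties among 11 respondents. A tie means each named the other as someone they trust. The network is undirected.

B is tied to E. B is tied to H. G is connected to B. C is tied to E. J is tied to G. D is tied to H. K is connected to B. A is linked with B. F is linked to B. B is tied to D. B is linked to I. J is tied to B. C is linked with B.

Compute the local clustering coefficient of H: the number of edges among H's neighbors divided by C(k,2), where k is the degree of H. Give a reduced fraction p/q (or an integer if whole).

1

H's neighbors: B and D (k = 2).
Possible neighbor pairs: C(2,2) = 1. Edges among them: B–D → e = 1.
Clustering(H) = 1/1.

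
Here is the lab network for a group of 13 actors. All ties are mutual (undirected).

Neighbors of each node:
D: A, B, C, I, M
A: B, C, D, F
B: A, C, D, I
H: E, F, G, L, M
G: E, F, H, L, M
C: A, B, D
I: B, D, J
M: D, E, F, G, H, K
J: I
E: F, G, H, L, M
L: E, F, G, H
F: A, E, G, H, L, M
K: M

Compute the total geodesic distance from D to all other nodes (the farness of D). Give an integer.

20

Distances from D: A:1, B:1, C:1, E:2, F:2, G:2, H:2, I:1, J:2, K:2, L:3, M:1.
Sum = 1 + 1 + 1 + 2 + 2 + 2 + 2 + 1 + 2 + 2 + 3 + 1 = 20.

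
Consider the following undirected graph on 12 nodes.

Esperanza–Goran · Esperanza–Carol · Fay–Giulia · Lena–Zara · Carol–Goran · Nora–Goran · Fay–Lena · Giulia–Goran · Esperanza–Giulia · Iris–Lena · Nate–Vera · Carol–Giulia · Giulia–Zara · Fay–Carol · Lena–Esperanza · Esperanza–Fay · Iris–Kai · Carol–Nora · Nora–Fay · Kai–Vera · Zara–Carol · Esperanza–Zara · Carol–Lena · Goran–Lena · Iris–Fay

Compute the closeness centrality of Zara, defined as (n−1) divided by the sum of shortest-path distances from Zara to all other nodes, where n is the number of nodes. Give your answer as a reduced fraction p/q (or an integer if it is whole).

11/24

Distances from Zara: Carol:1, Esperanza:1, Fay:2, Giulia:1, Goran:2, Iris:2, Kai:3, Lena:1, Nate:5, Nora:2, Vera:4. Sum = 24.
n = 12, so closeness = 11/24.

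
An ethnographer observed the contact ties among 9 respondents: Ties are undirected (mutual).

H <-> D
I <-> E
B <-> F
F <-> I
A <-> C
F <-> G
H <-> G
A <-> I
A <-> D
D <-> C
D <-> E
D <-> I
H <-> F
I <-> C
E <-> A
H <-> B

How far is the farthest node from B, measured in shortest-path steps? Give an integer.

3

Distances from B: A:3, C:3, D:2, E:3, F:1, G:2, H:1, I:2.
The largest is 3 (to C, E, and A), so the eccentricity of B is 3.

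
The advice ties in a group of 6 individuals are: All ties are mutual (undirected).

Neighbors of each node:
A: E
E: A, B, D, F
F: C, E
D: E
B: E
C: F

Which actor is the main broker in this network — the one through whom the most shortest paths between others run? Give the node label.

E

Unnormalized betweenness of each node: A:0, B:0, C:0, D:0, E:9, F:4.
E has the largest value, 9, making it the main broker — the node through which the most shortest paths run.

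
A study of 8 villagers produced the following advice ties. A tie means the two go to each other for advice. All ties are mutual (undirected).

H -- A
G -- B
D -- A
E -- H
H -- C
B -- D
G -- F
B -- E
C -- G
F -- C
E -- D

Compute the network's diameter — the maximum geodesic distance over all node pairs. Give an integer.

Eccentricity of each node (its greatest distance to any other): A:3, B:2, C:3, D:3, E:3, F:3, G:3, H:2.
The maximum eccentricity is 3, realized for instance by the pair G–A via G – B – D – A. So the diameter is 3.

3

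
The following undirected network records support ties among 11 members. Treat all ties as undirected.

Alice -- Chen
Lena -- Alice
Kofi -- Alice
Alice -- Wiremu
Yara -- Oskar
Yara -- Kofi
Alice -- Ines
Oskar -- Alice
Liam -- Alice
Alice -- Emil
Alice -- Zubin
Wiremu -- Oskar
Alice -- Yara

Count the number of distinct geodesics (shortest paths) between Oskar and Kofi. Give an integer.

The shortest distance is 2. The length-2 paths are: Oskar–Alice–Kofi; Oskar–Yara–Kofi.
That gives 2 distinct shortest paths.

2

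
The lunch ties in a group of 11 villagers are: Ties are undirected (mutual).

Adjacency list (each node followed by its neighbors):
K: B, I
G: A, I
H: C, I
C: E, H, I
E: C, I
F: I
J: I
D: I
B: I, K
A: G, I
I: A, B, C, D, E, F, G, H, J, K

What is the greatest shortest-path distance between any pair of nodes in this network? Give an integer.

2

Eccentricity of each node (its greatest distance to any other): A:2, B:2, C:2, D:2, E:2, F:2, G:2, H:2, I:1, J:2, K:2.
The maximum eccentricity is 2, realized for instance by the pair B–F via B – I – F. So the diameter is 2.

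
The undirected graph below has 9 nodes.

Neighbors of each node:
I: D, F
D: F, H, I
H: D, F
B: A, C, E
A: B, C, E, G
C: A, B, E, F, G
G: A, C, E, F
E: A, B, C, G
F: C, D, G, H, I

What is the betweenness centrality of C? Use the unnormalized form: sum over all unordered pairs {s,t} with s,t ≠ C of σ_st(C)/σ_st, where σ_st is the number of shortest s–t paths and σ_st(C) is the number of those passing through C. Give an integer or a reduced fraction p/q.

Pairs whose geodesics pass through C — F–E: 1/2; F–A: 1/2; F–B: 1; H–E: 1/2; H–A: 1/2; H–B: 1; I–E: 1/2; I–A: 1/2; I–B: 1; D–E: 1/2; D–A: 1/2; D–B: 1; G–B: 1/3.
All other pairs contribute 0.
Summing the contributions gives betweenness(C) = 25/3.

25/3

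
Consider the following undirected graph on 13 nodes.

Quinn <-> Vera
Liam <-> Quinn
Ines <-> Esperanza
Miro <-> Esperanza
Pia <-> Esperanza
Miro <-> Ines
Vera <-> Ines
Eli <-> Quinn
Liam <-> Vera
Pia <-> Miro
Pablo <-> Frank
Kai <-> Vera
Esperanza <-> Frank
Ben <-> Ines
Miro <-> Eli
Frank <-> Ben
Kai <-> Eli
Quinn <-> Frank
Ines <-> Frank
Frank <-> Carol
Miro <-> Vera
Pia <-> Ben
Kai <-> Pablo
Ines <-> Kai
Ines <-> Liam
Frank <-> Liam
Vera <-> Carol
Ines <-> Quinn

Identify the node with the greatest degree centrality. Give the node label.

Ines

Degrees — Ben:3, Carol:2, Eli:3, Esperanza:4, Frank:7, Ines:8, Kai:4, Liam:4, Miro:5, Pablo:2, Pia:3, Quinn:5, Vera:6.
The maximum is 8, attained only by Ines.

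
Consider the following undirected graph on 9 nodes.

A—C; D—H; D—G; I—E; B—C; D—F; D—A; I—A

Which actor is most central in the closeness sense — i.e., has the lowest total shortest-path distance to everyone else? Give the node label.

A

Farness (sum of distances to all others) for each node — A:13, B:25, C:18, D:14, E:25, F:21, G:21, H:21, I:18.
The smallest farness is 13, for A, so A has the highest closeness.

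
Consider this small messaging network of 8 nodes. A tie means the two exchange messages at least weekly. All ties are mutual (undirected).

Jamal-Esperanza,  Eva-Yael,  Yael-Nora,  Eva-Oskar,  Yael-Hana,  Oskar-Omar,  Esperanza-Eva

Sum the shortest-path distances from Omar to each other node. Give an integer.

Distances from Omar: Esperanza:3, Eva:2, Hana:4, Jamal:4, Nora:4, Oskar:1, Yael:3.
Sum = 3 + 2 + 4 + 4 + 4 + 1 + 3 = 21.

21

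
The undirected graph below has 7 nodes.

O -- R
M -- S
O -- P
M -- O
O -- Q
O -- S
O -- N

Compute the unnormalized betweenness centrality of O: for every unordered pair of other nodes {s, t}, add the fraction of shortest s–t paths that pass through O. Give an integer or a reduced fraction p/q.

Pairs whose geodesics pass through O — Q–P: 1; Q–N: 1; Q–S: 1; Q–R: 1; Q–M: 1; P–N: 1; P–S: 1; P–R: 1; P–M: 1; N–S: 1; N–R: 1; N–M: 1; S–R: 1; R–M: 1.
All other pairs contribute 0.
Summing the contributions gives betweenness(O) = 14.

14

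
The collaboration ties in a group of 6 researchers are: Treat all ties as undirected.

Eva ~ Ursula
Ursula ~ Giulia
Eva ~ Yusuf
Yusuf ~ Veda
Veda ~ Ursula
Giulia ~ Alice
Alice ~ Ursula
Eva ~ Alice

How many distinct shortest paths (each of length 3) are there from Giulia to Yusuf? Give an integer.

3

The shortest distance is 3. The length-3 paths are: Giulia–Ursula–Eva–Yusuf; Giulia–Alice–Eva–Yusuf; Giulia–Ursula–Veda–Yusuf.
That gives 3 distinct shortest paths.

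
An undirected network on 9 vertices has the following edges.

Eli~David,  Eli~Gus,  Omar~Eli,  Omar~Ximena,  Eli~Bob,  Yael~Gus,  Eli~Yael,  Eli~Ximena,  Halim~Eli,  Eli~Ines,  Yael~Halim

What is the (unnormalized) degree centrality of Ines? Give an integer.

1

Ines is directly tied to Eli. That is 1 neighbor, so the degree of Ines is 1.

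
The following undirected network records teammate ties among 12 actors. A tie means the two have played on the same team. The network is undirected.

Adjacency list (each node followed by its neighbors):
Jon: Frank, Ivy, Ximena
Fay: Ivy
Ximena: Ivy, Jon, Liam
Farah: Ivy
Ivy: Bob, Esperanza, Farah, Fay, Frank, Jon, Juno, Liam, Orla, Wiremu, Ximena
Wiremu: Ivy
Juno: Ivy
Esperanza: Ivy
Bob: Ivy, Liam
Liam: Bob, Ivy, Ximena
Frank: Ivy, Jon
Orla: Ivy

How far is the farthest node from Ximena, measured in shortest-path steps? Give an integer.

2

Distances from Ximena: Bob:2, Esperanza:2, Farah:2, Fay:2, Frank:2, Ivy:1, Jon:1, Juno:2, Liam:1, Orla:2, Wiremu:2.
The largest is 2 (to Orla, Wiremu, Bob, Farah, Esperanza, Fay, Frank, and Juno), so the eccentricity of Ximena is 2.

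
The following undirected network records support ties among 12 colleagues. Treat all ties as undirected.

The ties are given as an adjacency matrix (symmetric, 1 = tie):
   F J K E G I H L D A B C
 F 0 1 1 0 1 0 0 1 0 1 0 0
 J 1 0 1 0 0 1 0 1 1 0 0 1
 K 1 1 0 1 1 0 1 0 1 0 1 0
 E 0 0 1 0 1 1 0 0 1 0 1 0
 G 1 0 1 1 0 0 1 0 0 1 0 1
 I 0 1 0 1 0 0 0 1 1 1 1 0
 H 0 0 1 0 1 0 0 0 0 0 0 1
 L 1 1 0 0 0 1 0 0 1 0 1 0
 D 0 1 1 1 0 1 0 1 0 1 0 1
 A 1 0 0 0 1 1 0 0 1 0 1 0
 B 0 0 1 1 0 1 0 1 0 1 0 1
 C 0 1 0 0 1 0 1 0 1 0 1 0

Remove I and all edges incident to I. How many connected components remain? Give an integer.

I's neighbors (A, B, D, E, J, and L) remain reachable from one another through other ties, so the rest of the network stays in one piece.

1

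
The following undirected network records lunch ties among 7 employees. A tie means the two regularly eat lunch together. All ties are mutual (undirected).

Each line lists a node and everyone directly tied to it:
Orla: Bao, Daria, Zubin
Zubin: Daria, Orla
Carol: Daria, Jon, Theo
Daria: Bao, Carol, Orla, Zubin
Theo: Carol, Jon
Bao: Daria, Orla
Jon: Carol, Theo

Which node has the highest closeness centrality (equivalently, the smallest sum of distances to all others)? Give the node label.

Daria

Farness (sum of distances to all others) for each node — Bao:12, Carol:9, Daria:8, Jon:13, Orla:11, Theo:13, Zubin:12.
The smallest farness is 8, for Daria, so Daria has the highest closeness.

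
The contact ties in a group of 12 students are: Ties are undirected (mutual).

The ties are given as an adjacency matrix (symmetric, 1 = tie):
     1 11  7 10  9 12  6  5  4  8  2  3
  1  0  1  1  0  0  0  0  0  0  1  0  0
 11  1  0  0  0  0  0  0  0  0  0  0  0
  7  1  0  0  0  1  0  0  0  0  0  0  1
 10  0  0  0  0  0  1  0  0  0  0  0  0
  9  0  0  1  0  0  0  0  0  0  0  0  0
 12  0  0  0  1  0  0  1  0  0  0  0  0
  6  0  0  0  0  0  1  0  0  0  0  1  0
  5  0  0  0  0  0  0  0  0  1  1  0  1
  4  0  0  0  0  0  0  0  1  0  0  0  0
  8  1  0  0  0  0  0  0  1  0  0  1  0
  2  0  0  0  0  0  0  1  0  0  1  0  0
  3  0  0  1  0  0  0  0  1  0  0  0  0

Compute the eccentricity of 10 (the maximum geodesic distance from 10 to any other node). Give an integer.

Distances from 10: 1:5, 2:3, 3:6, 4:6, 5:5, 6:2, 7:6, 8:4, 9:7, 11:6, 12:1.
The largest is 7 (to 9), so the eccentricity of 10 is 7.

7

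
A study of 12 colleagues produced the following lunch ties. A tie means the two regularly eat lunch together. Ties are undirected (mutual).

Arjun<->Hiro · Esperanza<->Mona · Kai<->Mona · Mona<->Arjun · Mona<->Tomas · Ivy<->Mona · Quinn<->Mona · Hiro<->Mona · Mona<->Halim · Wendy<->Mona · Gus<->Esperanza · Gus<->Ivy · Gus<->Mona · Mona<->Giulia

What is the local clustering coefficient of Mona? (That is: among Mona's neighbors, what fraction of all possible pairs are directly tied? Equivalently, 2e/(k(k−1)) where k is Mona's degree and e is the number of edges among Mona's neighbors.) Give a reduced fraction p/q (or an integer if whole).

3/55

Mona's neighbors: Arjun, Esperanza, Giulia, Gus, Halim, Hiro, Ivy, Kai, Quinn, Tomas, and Wendy (k = 11).
Possible neighbor pairs: C(11,2) = 55. Edges among them: Arjun–Hiro, Esperanza–Gus, Gus–Ivy → e = 3.
Clustering(Mona) = 3/55.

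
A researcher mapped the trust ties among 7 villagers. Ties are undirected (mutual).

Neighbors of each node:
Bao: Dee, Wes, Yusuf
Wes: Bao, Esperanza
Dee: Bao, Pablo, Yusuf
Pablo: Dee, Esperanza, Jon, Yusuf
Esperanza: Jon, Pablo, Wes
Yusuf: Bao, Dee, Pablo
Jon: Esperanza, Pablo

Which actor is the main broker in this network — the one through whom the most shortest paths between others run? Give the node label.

Pablo

Unnormalized betweenness of each node: Bao:2, Dee:5/6, Esperanza:7/3, Jon:0, Pablo:14/3, Wes:4/3, Yusuf:5/6.
Pablo has the largest value, 14/3, making it the main broker — the node through which the most shortest paths run.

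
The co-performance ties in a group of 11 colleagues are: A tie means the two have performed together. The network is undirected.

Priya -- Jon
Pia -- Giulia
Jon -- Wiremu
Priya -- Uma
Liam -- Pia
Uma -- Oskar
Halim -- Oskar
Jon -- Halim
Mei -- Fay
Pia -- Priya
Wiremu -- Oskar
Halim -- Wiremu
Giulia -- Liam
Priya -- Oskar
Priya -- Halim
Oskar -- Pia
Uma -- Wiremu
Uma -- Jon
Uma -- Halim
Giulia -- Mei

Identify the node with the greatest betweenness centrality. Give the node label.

Pia

Unnormalized betweenness of each node: Fay:0, Giulia:16, Halim:1/2, Jon:1/4, Liam:0, Mei:9, Oskar:41/4, Pia:24, Priya:41/4, Uma:1/2, Wiremu:1/4.
Pia has the largest value, 24, making it the main broker — the node through which the most shortest paths run.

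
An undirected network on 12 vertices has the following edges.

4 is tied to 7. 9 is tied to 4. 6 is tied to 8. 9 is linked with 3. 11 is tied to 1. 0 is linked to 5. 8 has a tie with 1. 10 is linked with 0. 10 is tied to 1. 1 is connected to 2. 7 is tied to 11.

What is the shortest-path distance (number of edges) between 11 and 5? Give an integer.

One shortest route is 11 – 1 – 10 – 0 – 5, which uses 4 edges, and at distance 3 from 11 we only reach {0, 6, 9}, which does not include 5. So d(11,5) = 4.

4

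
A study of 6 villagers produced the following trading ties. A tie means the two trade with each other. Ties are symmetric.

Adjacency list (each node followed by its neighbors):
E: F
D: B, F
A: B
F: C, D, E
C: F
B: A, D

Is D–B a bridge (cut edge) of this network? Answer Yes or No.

Yes

Without the D–B edge there is no alternate route between D and B, so the network disconnects. It is a bridge.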